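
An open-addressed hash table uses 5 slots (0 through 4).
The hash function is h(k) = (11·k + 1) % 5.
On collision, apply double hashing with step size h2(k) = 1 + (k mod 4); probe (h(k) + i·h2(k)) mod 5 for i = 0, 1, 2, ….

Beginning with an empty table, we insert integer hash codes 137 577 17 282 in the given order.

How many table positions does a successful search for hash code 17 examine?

3

137 hashes to 3; slot 3 is free => place at 3.
577 hashes to 3, h2=2; 3 taken => place at 0.
17 hashes to 3, h2=2; 3,0 taken => place at 2.
282 hashes to 3, h2=3; 3 taken => place at 1.
Table: [577, 282, 17, 137, ∅]
Lookup 17: h=3, h2=2, probe 3,0,2 → found at 2.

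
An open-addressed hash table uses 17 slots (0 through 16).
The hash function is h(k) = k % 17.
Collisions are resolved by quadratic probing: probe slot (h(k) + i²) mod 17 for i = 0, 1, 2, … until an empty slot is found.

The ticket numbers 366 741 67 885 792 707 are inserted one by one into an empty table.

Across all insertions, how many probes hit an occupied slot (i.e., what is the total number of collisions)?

3

366 hashes to 9; slot 9 is free → place at 9.
741 hashes to 10; slot 10 is free → place at 10.
67 hashes to 16; slot 16 is free → place at 16.
885 hashes to 1; slot 1 is free → place at 1.
792 hashes to 10; 10 taken → place at 11.
707 hashes to 10; 10,11 taken → place at 14.
Table: [_, 885, _, _, _, _, _, _, _, 366, 741, 792, _, _, 707, _, 67]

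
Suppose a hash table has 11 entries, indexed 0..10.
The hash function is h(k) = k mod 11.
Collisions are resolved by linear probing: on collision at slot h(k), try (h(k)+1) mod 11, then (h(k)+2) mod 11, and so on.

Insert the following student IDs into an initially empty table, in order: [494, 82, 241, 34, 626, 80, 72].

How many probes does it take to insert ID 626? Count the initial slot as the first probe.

4

494 hashes to 10; slot 10 is free -> place at 10.
82 hashes to 5; slot 5 is free -> place at 5.
241 hashes to 10; 10 taken -> place at 0.
34 hashes to 1; slot 1 is free -> place at 1.
626 hashes to 10; 10,0,1 taken -> place at 2.
80 hashes to 3; slot 3 is free -> place at 3.
72 hashes to 6; slot 6 is free -> place at 6.
Table: [241, 34, 626, 80, -, 82, 72, -, -, -, 494]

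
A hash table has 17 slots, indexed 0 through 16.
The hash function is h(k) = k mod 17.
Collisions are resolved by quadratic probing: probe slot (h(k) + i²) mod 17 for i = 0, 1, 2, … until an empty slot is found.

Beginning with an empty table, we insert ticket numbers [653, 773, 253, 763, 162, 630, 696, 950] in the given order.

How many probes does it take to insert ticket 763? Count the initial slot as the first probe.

2

Insert 653: h=7, slot 7 empty → index 7.
Insert 773: h=8, slot 8 empty → index 8.
Insert 253: h=15, slot 15 empty → index 15.
Insert 763: h=15, slot 15 occupied → index 16.
Insert 162: h=9, slot 9 empty → index 9.
Insert 630: h=1, slot 1 empty → index 1.
Insert 696: h=16, slot 16 occupied → index 0.
Insert 950: h=15, slots 15,16 occupied → index 2.
Table: [696, 630, 950, —, —, —, —, 653, 773, 162, —, —, —, —, —, 253, 763]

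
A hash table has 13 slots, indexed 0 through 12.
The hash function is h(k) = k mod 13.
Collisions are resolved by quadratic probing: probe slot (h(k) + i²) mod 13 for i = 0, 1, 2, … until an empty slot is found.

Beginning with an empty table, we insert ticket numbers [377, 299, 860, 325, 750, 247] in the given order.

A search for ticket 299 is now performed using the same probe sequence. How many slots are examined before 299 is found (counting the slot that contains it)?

377 hashes to 0; slot 0 is free → place at 0.
299 hashes to 0; 0 taken → place at 1.
860 hashes to 2; slot 2 is free → place at 2.
325 hashes to 0; 0,1 taken → place at 4.
750 hashes to 9; slot 9 is free → place at 9.
247 hashes to 0; 0,1,4,9 taken → place at 3.
Table: [377, 299, 860, 247, 325, —, —, —, —, 750, —, —, —]
Lookup 299: h=0, probe 0,1 → found at 1.

2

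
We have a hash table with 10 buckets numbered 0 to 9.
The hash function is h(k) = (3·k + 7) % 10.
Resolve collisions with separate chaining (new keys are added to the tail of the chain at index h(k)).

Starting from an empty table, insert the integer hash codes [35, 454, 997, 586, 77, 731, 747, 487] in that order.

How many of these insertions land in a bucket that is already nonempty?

Insert 35: h=2, bucket 2 empty → new chain.
Insert 454: h=9, bucket 9 empty → new chain.
Insert 997: h=8, bucket 8 empty → new chain.
Insert 586: h=5, bucket 5 empty → new chain.
Insert 77: h=8, bucket 8 nonempty → append to chain.
Insert 731: h=0, bucket 0 empty → new chain.
Insert 747: h=8, bucket 8 nonempty → append to chain.
Insert 487: h=8, bucket 8 nonempty → append to chain.
Final buckets:
0: 731
1: .
2: 35
3: .
4: .
5: 586
6: .
7: .
8: 997 -> 77 -> 747 -> 487
9: 454

3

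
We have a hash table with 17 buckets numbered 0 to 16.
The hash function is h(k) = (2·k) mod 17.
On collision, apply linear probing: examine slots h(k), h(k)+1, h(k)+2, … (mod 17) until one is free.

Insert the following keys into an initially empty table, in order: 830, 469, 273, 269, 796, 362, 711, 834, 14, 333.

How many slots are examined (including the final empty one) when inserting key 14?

830 hashes to 11; slot 11 is free → place at 11.
469 hashes to 3; slot 3 is free → place at 3.
273 hashes to 2; slot 2 is free → place at 2.
269 hashes to 11; 11 taken → place at 12.
796 hashes to 11; 11,12 taken → place at 13.
362 hashes to 10; slot 10 is free → place at 10.
711 hashes to 11; 11,12,13 taken → place at 14.
834 hashes to 2; 2,3 taken → place at 4.
14 hashes to 11; 11,12,13,14 taken → place at 15.
333 hashes to 3; 3,4 taken → place at 5.
Table: [—, —, 273, 469, 834, 333, —, —, —, —, 362, 830, 269, 796, 711, 14, —]

5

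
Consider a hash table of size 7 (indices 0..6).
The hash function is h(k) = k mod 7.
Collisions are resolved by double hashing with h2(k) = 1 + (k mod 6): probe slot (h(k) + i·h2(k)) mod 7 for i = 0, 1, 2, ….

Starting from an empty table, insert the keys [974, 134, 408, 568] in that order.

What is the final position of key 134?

974 hashes to 1; slot 1 is free => place at 1.
134 hashes to 1, h2=3; 1 taken => place at 4.
408 hashes to 2; slot 2 is free => place at 2.
568 hashes to 1, h2=5; 1 taken => place at 6.
Table: [_, 974, 408, _, 134, _, 568]

4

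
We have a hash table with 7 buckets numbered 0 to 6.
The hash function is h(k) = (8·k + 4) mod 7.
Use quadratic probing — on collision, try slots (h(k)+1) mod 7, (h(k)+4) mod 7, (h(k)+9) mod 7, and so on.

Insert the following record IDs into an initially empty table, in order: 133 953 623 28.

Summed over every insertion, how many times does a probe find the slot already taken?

5

133: h=4 → slot 4
953: h=5 → slot 5
623: h=4, probe 4,5,1 → slot 1
28: h=4, probe 4,5,1,6 → slot 6
Table: [., 623, ., ., 133, 953, 28]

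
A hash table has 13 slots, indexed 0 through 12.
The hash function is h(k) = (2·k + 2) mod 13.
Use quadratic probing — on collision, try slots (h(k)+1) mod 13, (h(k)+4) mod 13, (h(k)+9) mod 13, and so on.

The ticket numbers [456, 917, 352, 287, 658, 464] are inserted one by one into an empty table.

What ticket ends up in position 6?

456: h=4 -> slot 4
917: h=3 -> slot 3
352: h=4, probe 4,5 -> slot 5
287: h=4, probe 4,5,8 -> slot 8
658: h=5, probe 5,6 -> slot 6
464: h=7 -> slot 7
Table: [_, _, _, 917, 456, 352, 658, 464, 287, _, _, _, _]

658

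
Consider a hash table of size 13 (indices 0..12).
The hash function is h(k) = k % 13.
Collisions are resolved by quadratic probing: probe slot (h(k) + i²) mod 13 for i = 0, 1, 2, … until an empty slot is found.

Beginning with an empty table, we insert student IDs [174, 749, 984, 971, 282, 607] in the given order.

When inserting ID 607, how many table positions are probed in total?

174 hashes to 5; slot 5 is free => place at 5.
749 hashes to 8; slot 8 is free => place at 8.
984 hashes to 9; slot 9 is free => place at 9.
971 hashes to 9; 9 taken => place at 10.
282 hashes to 9; 9,10 taken => place at 0.
607 hashes to 9; 9,10,0,5 taken => place at 12.
Table: [282, ., ., ., ., 174, ., ., 749, 984, 971, ., 607]

5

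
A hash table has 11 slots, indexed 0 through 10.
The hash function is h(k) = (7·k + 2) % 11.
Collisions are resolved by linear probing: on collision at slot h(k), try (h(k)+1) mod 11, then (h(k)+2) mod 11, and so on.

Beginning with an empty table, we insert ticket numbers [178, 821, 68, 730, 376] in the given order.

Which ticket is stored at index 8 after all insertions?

178: h=5 → slot 5
821: h=7 → slot 7
68: h=5, probe 5,6 → slot 6
730: h=8 → slot 8
376: h=5, probe 5,6,7,8,9 → slot 9
Table: [—, —, —, —, —, 178, 68, 821, 730, 376, —]

730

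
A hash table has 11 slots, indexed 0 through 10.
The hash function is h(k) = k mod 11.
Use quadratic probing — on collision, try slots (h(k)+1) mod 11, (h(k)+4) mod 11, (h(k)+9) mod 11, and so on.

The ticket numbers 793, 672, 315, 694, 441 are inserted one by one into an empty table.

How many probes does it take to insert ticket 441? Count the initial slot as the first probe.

Insert 793: h=1, slot 1 empty → index 1.
Insert 672: h=1, slot 1 occupied → index 2.
Insert 315: h=7, slot 7 empty → index 7.
Insert 694: h=1, slots 1,2 occupied → index 5.
Insert 441: h=1, slots 1,2,5 occupied → index 10.
Table: [., 793, 672, ., ., 694, ., 315, ., ., 441]

4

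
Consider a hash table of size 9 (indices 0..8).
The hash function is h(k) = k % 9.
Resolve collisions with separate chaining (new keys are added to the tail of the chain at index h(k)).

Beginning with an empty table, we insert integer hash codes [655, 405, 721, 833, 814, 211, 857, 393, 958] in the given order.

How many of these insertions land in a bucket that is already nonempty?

Insert 655: h=7, bucket 7 empty -> new chain.
Insert 405: h=0, bucket 0 empty -> new chain.
Insert 721: h=1, bucket 1 empty -> new chain.
Insert 833: h=5, bucket 5 empty -> new chain.
Insert 814: h=4, bucket 4 empty -> new chain.
Insert 211: h=4, bucket 4 nonempty -> append to chain.
Insert 857: h=2, bucket 2 empty -> new chain.
Insert 393: h=6, bucket 6 empty -> new chain.
Insert 958: h=4, bucket 4 nonempty -> append to chain.
Final buckets:
0: 405
1: 721
2: 857
3: —
4: 814 -> 211 -> 958
5: 833
6: 393
7: 655
8: —

2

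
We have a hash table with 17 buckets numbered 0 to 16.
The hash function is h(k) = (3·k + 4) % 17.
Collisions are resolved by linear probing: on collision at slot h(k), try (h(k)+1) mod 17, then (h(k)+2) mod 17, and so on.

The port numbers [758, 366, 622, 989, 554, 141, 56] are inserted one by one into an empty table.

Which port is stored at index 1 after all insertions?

622

758: h=0 → slot 0
366: h=14 → slot 14
622: h=0, probe 0,1 → slot 1
989: h=13 → slot 13
554: h=0, probe 0,1,2 → slot 2
141: h=2, probe 2,3 → slot 3
56: h=2, probe 2,3,4 → slot 4
Table: [758, 622, 554, 141, 56, _, _, _, _, _, _, _, _, 989, 366, _, _]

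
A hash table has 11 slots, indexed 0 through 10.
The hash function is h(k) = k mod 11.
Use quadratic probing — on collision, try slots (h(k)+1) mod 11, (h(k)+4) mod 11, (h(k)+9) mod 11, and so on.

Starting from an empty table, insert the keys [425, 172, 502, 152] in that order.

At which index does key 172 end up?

Insert 425: h=7, slot 7 empty -> index 7.
Insert 172: h=7, slot 7 occupied -> index 8.
Insert 502: h=7, slots 7,8 occupied -> index 0.
Insert 152: h=9, slot 9 empty -> index 9.
Table: [502, —, —, —, —, —, —, 425, 172, 152, —]

8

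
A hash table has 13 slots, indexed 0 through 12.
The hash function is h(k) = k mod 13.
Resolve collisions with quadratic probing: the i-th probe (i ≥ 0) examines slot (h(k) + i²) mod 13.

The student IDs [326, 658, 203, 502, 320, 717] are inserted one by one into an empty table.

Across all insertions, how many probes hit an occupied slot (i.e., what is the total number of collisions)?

326: h=1 => slot 1
658: h=8 => slot 8
203: h=8, probe 8,9 => slot 9
502: h=8, probe 8,9,12 => slot 12
320: h=8, probe 8,9,12,4 => slot 4
717: h=2 => slot 2
Table: [-, 326, 717, -, 320, -, -, -, 658, 203, -, -, 502]

6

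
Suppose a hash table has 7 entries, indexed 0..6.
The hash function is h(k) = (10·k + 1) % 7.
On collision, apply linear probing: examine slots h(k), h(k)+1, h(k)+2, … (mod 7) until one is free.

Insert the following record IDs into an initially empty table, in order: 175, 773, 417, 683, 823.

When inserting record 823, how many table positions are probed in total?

175: h=1 -> slot 1
773: h=3 -> slot 3
417: h=6 -> slot 6
683: h=6, probe 6,0 -> slot 0
823: h=6, probe 6,0,1,2 -> slot 2
Table: [683, 175, 823, 773, ., ., 417]

4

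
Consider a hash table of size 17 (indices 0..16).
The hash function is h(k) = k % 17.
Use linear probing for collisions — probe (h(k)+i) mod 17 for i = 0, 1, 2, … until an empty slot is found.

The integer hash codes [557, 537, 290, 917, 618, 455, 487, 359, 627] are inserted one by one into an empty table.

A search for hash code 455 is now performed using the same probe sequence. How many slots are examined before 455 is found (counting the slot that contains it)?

Insert 557: h=13, slot 13 empty -> index 13.
Insert 537: h=10, slot 10 empty -> index 10.
Insert 290: h=1, slot 1 empty -> index 1.
Insert 917: h=16, slot 16 empty -> index 16.
Insert 618: h=6, slot 6 empty -> index 6.
Insert 455: h=13, slot 13 occupied -> index 14.
Insert 487: h=11, slot 11 empty -> index 11.
Insert 359: h=2, slot 2 empty -> index 2.
Insert 627: h=15, slot 15 empty -> index 15.
Table: [—, 290, 359, —, —, —, 618, —, —, —, 537, 487, —, 557, 455, 627, 917]
Lookup 455: h=13, probe 13,14 → found at 14.

2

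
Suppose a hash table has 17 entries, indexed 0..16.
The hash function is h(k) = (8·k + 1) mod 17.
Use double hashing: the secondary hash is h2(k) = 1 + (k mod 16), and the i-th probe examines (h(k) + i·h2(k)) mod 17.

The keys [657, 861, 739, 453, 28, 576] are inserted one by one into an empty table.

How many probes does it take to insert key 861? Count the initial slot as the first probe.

657: h=4 -> slot 4
861: h=4, h2=14, probe 4,1 -> slot 1
739: h=14 -> slot 14
453: h=4, h2=6, probe 4,10 -> slot 10
28: h=4, h2=13, probe 4,0 -> slot 0
576: h=2 -> slot 2
Table: [28, 861, 576, _, 657, _, _, _, _, _, 453, _, _, _, 739, _, _]

2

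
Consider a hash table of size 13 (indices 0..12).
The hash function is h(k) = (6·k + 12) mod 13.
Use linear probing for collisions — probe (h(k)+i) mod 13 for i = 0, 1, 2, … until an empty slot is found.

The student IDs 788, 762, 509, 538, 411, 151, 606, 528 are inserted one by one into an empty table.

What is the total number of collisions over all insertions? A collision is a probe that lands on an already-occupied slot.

18

788: h=8 -> slot 8
762: h=8, probe 8,9 -> slot 9
509: h=11 -> slot 11
538: h=3 -> slot 3
411: h=8, probe 8,9,10 -> slot 10
151: h=8, probe 8,9,10,11,12 -> slot 12
606: h=8, probe 8,9,10,11,12,0 -> slot 0
528: h=8, probe 8,9,10,11,12,0,1 -> slot 1
Table: [606, 528, -, 538, -, -, -, -, 788, 762, 411, 509, 151]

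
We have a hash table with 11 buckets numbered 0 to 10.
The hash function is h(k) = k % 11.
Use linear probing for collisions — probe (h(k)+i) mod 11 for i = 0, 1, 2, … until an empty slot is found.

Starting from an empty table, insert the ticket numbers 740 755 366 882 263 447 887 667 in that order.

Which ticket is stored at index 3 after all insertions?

740 hashes to 3; slot 3 is free -> place at 3.
755 hashes to 7; slot 7 is free -> place at 7.
366 hashes to 3; 3 taken -> place at 4.
882 hashes to 2; slot 2 is free -> place at 2.
263 hashes to 10; slot 10 is free -> place at 10.
447 hashes to 7; 7 taken -> place at 8.
887 hashes to 7; 7,8 taken -> place at 9.
667 hashes to 7; 7,8,9,10 taken -> place at 0.
Table: [667, _, 882, 740, 366, _, _, 755, 447, 887, 263]

740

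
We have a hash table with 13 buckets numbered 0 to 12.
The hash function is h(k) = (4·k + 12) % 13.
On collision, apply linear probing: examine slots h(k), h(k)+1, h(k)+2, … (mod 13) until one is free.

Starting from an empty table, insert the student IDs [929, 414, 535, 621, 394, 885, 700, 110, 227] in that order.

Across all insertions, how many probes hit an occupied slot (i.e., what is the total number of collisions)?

Insert 929: h=10, slot 10 empty -> index 10.
Insert 414: h=4, slot 4 empty -> index 4.
Insert 535: h=7, slot 7 empty -> index 7.
Insert 621: h=0, slot 0 empty -> index 0.
Insert 394: h=2, slot 2 empty -> index 2.
Insert 885: h=3, slot 3 empty -> index 3.
Insert 700: h=4, slot 4 occupied -> index 5.
Insert 110: h=10, slot 10 occupied -> index 11.
Insert 227: h=10, slots 10,11 occupied -> index 12.
Table: [621, -, 394, 885, 414, 700, -, 535, -, -, 929, 110, 227]

4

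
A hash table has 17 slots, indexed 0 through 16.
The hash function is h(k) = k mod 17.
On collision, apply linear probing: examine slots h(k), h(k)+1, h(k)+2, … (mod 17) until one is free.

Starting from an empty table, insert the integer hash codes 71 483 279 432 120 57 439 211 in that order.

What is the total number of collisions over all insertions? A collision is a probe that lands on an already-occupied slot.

71 hashes to 3; slot 3 is free → place at 3.
483 hashes to 7; slot 7 is free → place at 7.
279 hashes to 7; 7 taken → place at 8.
432 hashes to 7; 7,8 taken → place at 9.
120 hashes to 1; slot 1 is free → place at 1.
57 hashes to 6; slot 6 is free → place at 6.
439 hashes to 14; slot 14 is free → place at 14.
211 hashes to 7; 7,8,9 taken → place at 10.
Table: [-, 120, -, 71, -, -, 57, 483, 279, 432, 211, -, -, -, 439, -, -]

6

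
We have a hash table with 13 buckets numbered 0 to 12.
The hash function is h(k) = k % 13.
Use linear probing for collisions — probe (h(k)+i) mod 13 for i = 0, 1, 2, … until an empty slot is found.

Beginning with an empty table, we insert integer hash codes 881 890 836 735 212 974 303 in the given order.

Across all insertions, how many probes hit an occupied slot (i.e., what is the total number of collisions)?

881 hashes to 10; slot 10 is free -> place at 10.
890 hashes to 6; slot 6 is free -> place at 6.
836 hashes to 4; slot 4 is free -> place at 4.
735 hashes to 7; slot 7 is free -> place at 7.
212 hashes to 4; 4 taken -> place at 5.
974 hashes to 12; slot 12 is free -> place at 12.
303 hashes to 4; 4,5,6,7 taken -> place at 8.
Table: [—, —, —, —, 836, 212, 890, 735, 303, —, 881, —, 974]

5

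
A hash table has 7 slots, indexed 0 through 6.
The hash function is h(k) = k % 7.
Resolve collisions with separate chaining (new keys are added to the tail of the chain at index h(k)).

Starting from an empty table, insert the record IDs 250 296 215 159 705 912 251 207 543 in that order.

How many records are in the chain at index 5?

4

250 -> bucket 5
296 -> bucket 2
215 -> bucket 5 (collision)
159 -> bucket 5 (collision)
705 -> bucket 5 (collision)
912 -> bucket 2 (collision)
251 -> bucket 6
207 -> bucket 4
543 -> bucket 4 (collision)
Final buckets:
0: .
1: .
2: 296 -> 912
3: .
4: 207 -> 543
5: 250 -> 215 -> 159 -> 705
6: 251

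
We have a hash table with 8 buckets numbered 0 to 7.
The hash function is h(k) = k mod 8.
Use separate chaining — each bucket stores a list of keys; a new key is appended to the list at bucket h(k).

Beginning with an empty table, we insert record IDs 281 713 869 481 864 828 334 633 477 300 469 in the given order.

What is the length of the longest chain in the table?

281 → bucket 1
713 → bucket 1 (collision)
869 → bucket 5
481 → bucket 1 (collision)
864 → bucket 0
828 → bucket 4
334 → bucket 6
633 → bucket 1 (collision)
477 → bucket 5 (collision)
300 → bucket 4 (collision)
469 → bucket 5 (collision)
Final buckets:
0: 864
1: 281 -> 713 -> 481 -> 633
2: .
3: .
4: 828 -> 300
5: 869 -> 477 -> 469
6: 334
7: .

4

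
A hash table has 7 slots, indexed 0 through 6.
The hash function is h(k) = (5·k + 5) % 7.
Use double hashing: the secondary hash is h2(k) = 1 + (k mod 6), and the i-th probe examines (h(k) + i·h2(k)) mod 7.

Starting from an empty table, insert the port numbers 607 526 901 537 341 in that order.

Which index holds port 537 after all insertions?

6

Insert 607: h=2, slot 2 empty -> index 2.
Insert 526: h=3, slot 3 empty -> index 3.
Insert 901: h=2, h2=2, slot 2 occupied -> index 4.
Insert 537: h=2, h2=4, slot 2 occupied -> index 6.
Insert 341: h=2, h2=6, slot 2 occupied -> index 1.
Table: [∅, 341, 607, 526, 901, ∅, 537]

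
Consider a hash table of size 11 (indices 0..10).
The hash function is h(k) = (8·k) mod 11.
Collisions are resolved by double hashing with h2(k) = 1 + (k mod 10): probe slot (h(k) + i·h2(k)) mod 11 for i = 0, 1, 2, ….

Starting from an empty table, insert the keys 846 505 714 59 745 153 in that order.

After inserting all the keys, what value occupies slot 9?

505

Insert 846: h=3, slot 3 empty → index 3.
Insert 505: h=3, h2=6, slot 3 occupied → index 9.
Insert 714: h=3, h2=5, slot 3 occupied → index 8.
Insert 59: h=10, slot 10 empty → index 10.
Insert 745: h=9, h2=6, slot 9 occupied → index 4.
Insert 153: h=3, h2=4, slot 3 occupied → index 7.
Table: [∅, ∅, ∅, 846, 745, ∅, ∅, 153, 714, 505, 59]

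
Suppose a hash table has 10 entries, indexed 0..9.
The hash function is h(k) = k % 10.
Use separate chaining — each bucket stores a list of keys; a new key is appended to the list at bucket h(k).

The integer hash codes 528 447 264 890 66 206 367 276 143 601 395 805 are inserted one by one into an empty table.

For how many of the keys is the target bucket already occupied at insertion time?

Insert 528: h=8, bucket 8 empty → new chain.
Insert 447: h=7, bucket 7 empty → new chain.
Insert 264: h=4, bucket 4 empty → new chain.
Insert 890: h=0, bucket 0 empty → new chain.
Insert 66: h=6, bucket 6 empty → new chain.
Insert 206: h=6, bucket 6 nonempty → append to chain.
Insert 367: h=7, bucket 7 nonempty → append to chain.
Insert 276: h=6, bucket 6 nonempty → append to chain.
Insert 143: h=3, bucket 3 empty → new chain.
Insert 601: h=1, bucket 1 empty → new chain.
Insert 395: h=5, bucket 5 empty → new chain.
Insert 805: h=5, bucket 5 nonempty → append to chain.
Final buckets:
0: 890
1: 601
2: _
3: 143
4: 264
5: 395 -> 805
6: 66 -> 206 -> 276
7: 447 -> 367
8: 528
9: _

4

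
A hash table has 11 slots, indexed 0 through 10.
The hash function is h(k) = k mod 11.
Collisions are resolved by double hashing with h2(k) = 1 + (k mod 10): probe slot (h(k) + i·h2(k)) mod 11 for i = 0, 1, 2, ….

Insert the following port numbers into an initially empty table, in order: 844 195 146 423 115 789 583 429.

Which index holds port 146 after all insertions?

10

844: h=8 -> slot 8
195: h=8, h2=6, probe 8,3 -> slot 3
146: h=3, h2=7, probe 3,10 -> slot 10
423: h=5 -> slot 5
115: h=5, h2=6, probe 5,0 -> slot 0
789: h=8, h2=10, probe 8,7 -> slot 7
583: h=0, h2=4, probe 0,4 -> slot 4
429: h=0, h2=10, probe 0,10,9 -> slot 9
Table: [115, _, _, 195, 583, 423, _, 789, 844, 429, 146]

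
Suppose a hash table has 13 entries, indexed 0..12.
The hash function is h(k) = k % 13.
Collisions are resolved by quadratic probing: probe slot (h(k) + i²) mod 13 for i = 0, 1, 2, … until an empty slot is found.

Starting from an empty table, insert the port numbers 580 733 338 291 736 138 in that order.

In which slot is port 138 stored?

Insert 580: h=8, slot 8 empty -> index 8.
Insert 733: h=5, slot 5 empty -> index 5.
Insert 338: h=0, slot 0 empty -> index 0.
Insert 291: h=5, slot 5 occupied -> index 6.
Insert 736: h=8, slot 8 occupied -> index 9.
Insert 138: h=8, slots 8,9 occupied -> index 12.
Table: [338, _, _, _, _, 733, 291, _, 580, 736, _, _, 138]

12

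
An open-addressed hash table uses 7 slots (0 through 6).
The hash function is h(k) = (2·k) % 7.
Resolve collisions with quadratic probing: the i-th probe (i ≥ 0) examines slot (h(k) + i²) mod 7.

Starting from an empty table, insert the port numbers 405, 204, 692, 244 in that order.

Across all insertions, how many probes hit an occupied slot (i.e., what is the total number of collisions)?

405 hashes to 5; slot 5 is free -> place at 5.
204 hashes to 2; slot 2 is free -> place at 2.
692 hashes to 5; 5 taken -> place at 6.
244 hashes to 5; 5,6,2 taken -> place at 0.
Table: [244, ., 204, ., ., 405, 692]

4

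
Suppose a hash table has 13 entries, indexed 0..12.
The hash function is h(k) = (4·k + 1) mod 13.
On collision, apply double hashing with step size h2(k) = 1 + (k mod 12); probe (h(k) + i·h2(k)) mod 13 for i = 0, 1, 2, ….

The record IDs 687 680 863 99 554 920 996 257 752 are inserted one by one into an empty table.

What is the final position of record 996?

687 hashes to 6; slot 6 is free => place at 6.
680 hashes to 4; slot 4 is free => place at 4.
863 hashes to 8; slot 8 is free => place at 8.
99 hashes to 7; slot 7 is free => place at 7.
554 hashes to 7, h2=3; 7 taken => place at 10.
920 hashes to 2; slot 2 is free => place at 2.
996 hashes to 7, h2=1; 7,8 taken => place at 9.
257 hashes to 2, h2=6; 2,8 taken => place at 1.
752 hashes to 6, h2=9; 6,2 taken => place at 11.
Table: [-, 257, 920, -, 680, -, 687, 99, 863, 996, 554, 752, -]

9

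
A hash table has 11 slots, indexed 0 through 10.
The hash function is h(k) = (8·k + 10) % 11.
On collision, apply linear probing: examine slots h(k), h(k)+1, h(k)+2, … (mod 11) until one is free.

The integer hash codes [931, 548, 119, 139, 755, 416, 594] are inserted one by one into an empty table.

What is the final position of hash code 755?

Insert 931: h=0, slot 0 empty → index 0.
Insert 548: h=5, slot 5 empty → index 5.
Insert 119: h=5, slot 5 occupied → index 6.
Insert 139: h=0, slot 0 occupied → index 1.
Insert 755: h=0, slots 0,1 occupied → index 2.
Insert 416: h=5, slots 5,6 occupied → index 7.
Insert 594: h=10, slot 10 empty → index 10.
Table: [931, 139, 755, _, _, 548, 119, 416, _, _, 594]

2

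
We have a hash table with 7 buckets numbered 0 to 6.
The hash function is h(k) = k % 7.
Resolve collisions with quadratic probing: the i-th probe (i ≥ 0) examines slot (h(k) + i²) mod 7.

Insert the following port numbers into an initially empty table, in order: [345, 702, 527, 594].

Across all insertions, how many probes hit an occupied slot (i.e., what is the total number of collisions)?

345 hashes to 2; slot 2 is free -> place at 2.
702 hashes to 2; 2 taken -> place at 3.
527 hashes to 2; 2,3 taken -> place at 6.
594 hashes to 6; 6 taken -> place at 0.
Table: [594, _, 345, 702, _, _, 527]

4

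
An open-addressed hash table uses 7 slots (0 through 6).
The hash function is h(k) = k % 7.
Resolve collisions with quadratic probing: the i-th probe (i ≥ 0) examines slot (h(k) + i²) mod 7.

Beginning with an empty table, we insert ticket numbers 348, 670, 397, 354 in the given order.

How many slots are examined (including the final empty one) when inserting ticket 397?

348: h=5 → slot 5
670: h=5, probe 5,6 → slot 6
397: h=5, probe 5,6,2 → slot 2
354: h=4 → slot 4
Table: [—, —, 397, —, 354, 348, 670]

3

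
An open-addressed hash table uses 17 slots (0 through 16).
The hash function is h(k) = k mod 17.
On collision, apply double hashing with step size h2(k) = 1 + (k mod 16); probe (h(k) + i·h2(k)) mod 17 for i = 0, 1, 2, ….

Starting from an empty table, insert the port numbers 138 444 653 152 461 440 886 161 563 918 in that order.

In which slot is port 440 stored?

8

138 hashes to 2; slot 2 is free => place at 2.
444 hashes to 2, h2=13; 2 taken => place at 15.
653 hashes to 7; slot 7 is free => place at 7.
152 hashes to 16; slot 16 is free => place at 16.
461 hashes to 2, h2=14; 2,16 taken => place at 13.
440 hashes to 15, h2=9; 15,7,16 taken => place at 8.
886 hashes to 2, h2=7; 2 taken => place at 9.
161 hashes to 8, h2=2; 8 taken => place at 10.
563 hashes to 2, h2=4; 2 taken => place at 6.
918 hashes to 0; slot 0 is free => place at 0.
Table: [918, _, 138, _, _, _, 563, 653, 440, 886, 161, _, _, 461, _, 444, 152]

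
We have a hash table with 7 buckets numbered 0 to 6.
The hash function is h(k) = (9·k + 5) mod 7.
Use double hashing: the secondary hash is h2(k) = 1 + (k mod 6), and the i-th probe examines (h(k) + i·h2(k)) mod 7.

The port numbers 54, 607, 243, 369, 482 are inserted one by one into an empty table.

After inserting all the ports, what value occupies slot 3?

607

54 hashes to 1; slot 1 is free -> place at 1.
607 hashes to 1, h2=2; 1 taken -> place at 3.
243 hashes to 1, h2=4; 1 taken -> place at 5.
369 hashes to 1, h2=4; 1,5 taken -> place at 2.
482 hashes to 3, h2=3; 3 taken -> place at 6.
Table: [—, 54, 369, 607, —, 243, 482]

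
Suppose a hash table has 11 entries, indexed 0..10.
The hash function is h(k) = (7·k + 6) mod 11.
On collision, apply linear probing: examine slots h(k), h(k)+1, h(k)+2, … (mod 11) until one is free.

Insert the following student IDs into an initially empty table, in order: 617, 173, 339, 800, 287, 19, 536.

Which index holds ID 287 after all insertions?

617: h=2 -> slot 2
173: h=7 -> slot 7
339: h=3 -> slot 3
800: h=7, probe 7,8 -> slot 8
287: h=2, probe 2,3,4 -> slot 4
19: h=7, probe 7,8,9 -> slot 9
536: h=7, probe 7,8,9,10 -> slot 10
Table: [-, -, 617, 339, 287, -, -, 173, 800, 19, 536]

4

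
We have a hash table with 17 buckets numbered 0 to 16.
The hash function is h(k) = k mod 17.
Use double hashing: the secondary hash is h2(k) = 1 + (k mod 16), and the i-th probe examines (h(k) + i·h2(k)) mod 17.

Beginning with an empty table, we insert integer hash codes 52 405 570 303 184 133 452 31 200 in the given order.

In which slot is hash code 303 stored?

13

52: h=1 → slot 1
405: h=14 → slot 14
570: h=9 → slot 9
303: h=14, h2=16, probe 14,13 → slot 13
184: h=14, h2=9, probe 14,6 → slot 6
133: h=14, h2=6, probe 14,3 → slot 3
452: h=10 → slot 10
31: h=14, h2=16, probe 14,13,12 → slot 12
200: h=13, h2=9, probe 13,5 → slot 5
Table: [_, 52, _, 133, _, 200, 184, _, _, 570, 452, _, 31, 303, 405, _, _]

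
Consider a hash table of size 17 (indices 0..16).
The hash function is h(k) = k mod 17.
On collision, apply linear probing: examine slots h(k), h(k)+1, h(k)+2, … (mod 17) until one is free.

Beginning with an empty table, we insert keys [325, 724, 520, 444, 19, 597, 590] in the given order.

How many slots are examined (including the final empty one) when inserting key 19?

325: h=2 → slot 2
724: h=10 → slot 10
520: h=10, probe 10,11 → slot 11
444: h=2, probe 2,3 → slot 3
19: h=2, probe 2,3,4 → slot 4
597: h=2, probe 2,3,4,5 → slot 5
590: h=12 → slot 12
Table: [., ., 325, 444, 19, 597, ., ., ., ., 724, 520, 590, ., ., ., .]

3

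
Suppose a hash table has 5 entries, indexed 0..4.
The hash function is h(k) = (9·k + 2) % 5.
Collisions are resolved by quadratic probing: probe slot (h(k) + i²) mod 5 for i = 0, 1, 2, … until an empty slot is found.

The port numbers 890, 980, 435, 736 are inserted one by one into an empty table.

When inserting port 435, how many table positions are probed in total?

3

890 hashes to 2; slot 2 is free => place at 2.
980 hashes to 2; 2 taken => place at 3.
435 hashes to 2; 2,3 taken => place at 1.
736 hashes to 1; 1,2 taken => place at 0.
Table: [736, 435, 890, 980, .]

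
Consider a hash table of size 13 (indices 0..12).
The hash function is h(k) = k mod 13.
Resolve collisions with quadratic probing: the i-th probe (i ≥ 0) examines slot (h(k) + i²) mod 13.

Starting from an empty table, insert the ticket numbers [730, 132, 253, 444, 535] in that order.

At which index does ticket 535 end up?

730: h=2 → slot 2
132: h=2, probe 2,3 → slot 3
253: h=6 → slot 6
444: h=2, probe 2,3,6,11 → slot 11
535: h=2, probe 2,3,6,11,5 → slot 5
Table: [∅, ∅, 730, 132, ∅, 535, 253, ∅, ∅, ∅, ∅, 444, ∅]

5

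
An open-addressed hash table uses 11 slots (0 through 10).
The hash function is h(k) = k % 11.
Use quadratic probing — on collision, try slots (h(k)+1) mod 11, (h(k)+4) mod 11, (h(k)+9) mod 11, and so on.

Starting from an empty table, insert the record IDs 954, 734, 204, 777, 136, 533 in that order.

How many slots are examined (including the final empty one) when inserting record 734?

2

954: h=8 => slot 8
734: h=8, probe 8,9 => slot 9
204: h=6 => slot 6
777: h=7 => slot 7
136: h=4 => slot 4
533: h=5 => slot 5
Table: [—, —, —, —, 136, 533, 204, 777, 954, 734, —]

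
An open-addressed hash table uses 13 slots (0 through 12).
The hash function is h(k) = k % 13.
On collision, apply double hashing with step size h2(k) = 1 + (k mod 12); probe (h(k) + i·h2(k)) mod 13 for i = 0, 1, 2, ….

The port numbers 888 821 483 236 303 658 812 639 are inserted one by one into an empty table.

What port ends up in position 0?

888: h=4 => slot 4
821: h=2 => slot 2
483: h=2, h2=4, probe 2,6 => slot 6
236: h=2, h2=9, probe 2,11 => slot 11
303: h=4, h2=4, probe 4,8 => slot 8
658: h=8, h2=11, probe 8,6,4,2,0 => slot 0
812: h=6, h2=9, probe 6,2,11,7 => slot 7
639: h=2, h2=4, probe 2,6,10 => slot 10
Table: [658, ∅, 821, ∅, 888, ∅, 483, 812, 303, ∅, 639, 236, ∅]

658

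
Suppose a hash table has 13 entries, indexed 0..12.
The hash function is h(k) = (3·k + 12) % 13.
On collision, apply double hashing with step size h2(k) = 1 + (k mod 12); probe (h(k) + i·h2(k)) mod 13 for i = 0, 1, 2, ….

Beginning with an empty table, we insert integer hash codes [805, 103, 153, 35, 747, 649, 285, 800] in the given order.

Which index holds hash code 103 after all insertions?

805 hashes to 9; slot 9 is free → place at 9.
103 hashes to 9, h2=8; 9 taken → place at 4.
153 hashes to 3; slot 3 is free → place at 3.
35 hashes to 0; slot 0 is free → place at 0.
747 hashes to 4, h2=4; 4 taken → place at 8.
649 hashes to 9, h2=2; 9 taken → place at 11.
285 hashes to 9, h2=10; 9 taken → place at 6.
800 hashes to 7; slot 7 is free → place at 7.
Table: [35, —, —, 153, 103, —, 285, 800, 747, 805, —, 649, —]

4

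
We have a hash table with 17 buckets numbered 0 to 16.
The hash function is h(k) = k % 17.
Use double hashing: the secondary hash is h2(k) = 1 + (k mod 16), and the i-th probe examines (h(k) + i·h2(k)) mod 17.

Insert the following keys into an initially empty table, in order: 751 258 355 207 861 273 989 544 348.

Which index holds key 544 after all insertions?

4

Insert 751: h=3, slot 3 empty => index 3.
Insert 258: h=3, h2=3, slot 3 occupied => index 6.
Insert 355: h=15, slot 15 empty => index 15.
Insert 207: h=3, h2=16, slot 3 occupied => index 2.
Insert 861: h=11, slot 11 empty => index 11.
Insert 273: h=1, slot 1 empty => index 1.
Insert 989: h=3, h2=14, slot 3 occupied => index 0.
Insert 544: h=0, h2=1, slots 0,1,2,3 occupied => index 4.
Insert 348: h=8, slot 8 empty => index 8.
Table: [989, 273, 207, 751, 544, -, 258, -, 348, -, -, 861, -, -, -, 355, -]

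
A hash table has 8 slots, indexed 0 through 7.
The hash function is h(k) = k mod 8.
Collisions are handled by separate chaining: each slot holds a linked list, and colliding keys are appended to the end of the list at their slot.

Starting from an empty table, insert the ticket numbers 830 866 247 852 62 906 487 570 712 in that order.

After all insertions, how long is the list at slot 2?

830 → bucket 6
866 → bucket 2
247 → bucket 7
852 → bucket 4
62 → bucket 6 (collision)
906 → bucket 2 (collision)
487 → bucket 7 (collision)
570 → bucket 2 (collision)
712 → bucket 0
Final buckets:
0: 712
1: ∅
2: 866 -> 906 -> 570
3: ∅
4: 852
5: ∅
6: 830 -> 62
7: 247 -> 487

3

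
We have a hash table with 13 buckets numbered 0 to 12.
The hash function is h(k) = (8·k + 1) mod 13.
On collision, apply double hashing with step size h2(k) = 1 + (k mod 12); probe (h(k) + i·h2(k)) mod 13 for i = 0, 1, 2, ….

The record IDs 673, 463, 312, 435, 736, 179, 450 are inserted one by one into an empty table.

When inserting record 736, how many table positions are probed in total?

2

673 hashes to 3; slot 3 is free → place at 3.
463 hashes to 0; slot 0 is free → place at 0.
312 hashes to 1; slot 1 is free → place at 1.
435 hashes to 10; slot 10 is free → place at 10.
736 hashes to 0, h2=5; 0 taken → place at 5.
179 hashes to 3, h2=12; 3 taken → place at 2.
450 hashes to 0, h2=7; 0 taken → place at 7.
Table: [463, 312, 179, 673, _, 736, _, 450, _, _, 435, _, _]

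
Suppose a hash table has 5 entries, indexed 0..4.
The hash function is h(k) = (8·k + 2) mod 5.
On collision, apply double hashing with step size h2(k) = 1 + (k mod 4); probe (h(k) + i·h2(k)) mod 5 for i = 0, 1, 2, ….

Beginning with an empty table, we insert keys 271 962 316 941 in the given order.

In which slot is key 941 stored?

2

271: h=0 => slot 0
962: h=3 => slot 3
316: h=0, h2=1, probe 0,1 => slot 1
941: h=0, h2=2, probe 0,2 => slot 2
Table: [271, 316, 941, 962, _]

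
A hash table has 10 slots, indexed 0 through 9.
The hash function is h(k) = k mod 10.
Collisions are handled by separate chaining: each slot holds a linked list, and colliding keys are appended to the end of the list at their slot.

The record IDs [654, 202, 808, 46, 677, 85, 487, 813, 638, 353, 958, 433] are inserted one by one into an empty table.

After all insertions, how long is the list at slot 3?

Insert 654: h=4, bucket 4 empty -> new chain.
Insert 202: h=2, bucket 2 empty -> new chain.
Insert 808: h=8, bucket 8 empty -> new chain.
Insert 46: h=6, bucket 6 empty -> new chain.
Insert 677: h=7, bucket 7 empty -> new chain.
Insert 85: h=5, bucket 5 empty -> new chain.
Insert 487: h=7, bucket 7 nonempty -> append to chain.
Insert 813: h=3, bucket 3 empty -> new chain.
Insert 638: h=8, bucket 8 nonempty -> append to chain.
Insert 353: h=3, bucket 3 nonempty -> append to chain.
Insert 958: h=8, bucket 8 nonempty -> append to chain.
Insert 433: h=3, bucket 3 nonempty -> append to chain.
Final buckets:
0: —
1: —
2: 202
3: 813 -> 353 -> 433
4: 654
5: 85
6: 46
7: 677 -> 487
8: 808 -> 638 -> 958
9: —

3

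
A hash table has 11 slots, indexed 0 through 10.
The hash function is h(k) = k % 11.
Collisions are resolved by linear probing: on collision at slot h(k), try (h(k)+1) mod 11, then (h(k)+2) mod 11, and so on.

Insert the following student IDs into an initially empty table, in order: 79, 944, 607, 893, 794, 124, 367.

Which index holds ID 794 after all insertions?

5

79: h=2 → slot 2
944: h=9 → slot 9
607: h=2, probe 2,3 → slot 3
893: h=2, probe 2,3,4 → slot 4
794: h=2, probe 2,3,4,5 → slot 5
124: h=3, probe 3,4,5,6 → slot 6
367: h=4, probe 4,5,6,7 → slot 7
Table: [—, —, 79, 607, 893, 794, 124, 367, —, 944, —]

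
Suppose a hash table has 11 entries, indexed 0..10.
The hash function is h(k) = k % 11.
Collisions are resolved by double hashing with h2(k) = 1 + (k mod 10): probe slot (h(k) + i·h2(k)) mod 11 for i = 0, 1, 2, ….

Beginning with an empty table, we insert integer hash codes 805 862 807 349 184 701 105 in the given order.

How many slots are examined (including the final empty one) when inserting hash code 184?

805 hashes to 2; slot 2 is free → place at 2.
862 hashes to 4; slot 4 is free → place at 4.
807 hashes to 4, h2=8; 4 taken → place at 1.
349 hashes to 8; slot 8 is free → place at 8.
184 hashes to 8, h2=5; 8,2 taken → place at 7.
701 hashes to 8, h2=2; 8 taken → place at 10.
105 hashes to 6; slot 6 is free → place at 6.
Table: [-, 807, 805, -, 862, -, 105, 184, 349, -, 701]

3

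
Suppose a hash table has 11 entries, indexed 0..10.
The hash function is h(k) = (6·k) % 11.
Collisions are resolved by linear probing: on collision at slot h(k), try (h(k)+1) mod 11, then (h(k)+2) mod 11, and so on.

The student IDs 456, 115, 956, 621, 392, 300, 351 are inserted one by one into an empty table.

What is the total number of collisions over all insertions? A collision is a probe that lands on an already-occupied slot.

456: h=8 → slot 8
115: h=8, probe 8,9 → slot 9
956: h=5 → slot 5
621: h=8, probe 8,9,10 → slot 10
392: h=9, probe 9,10,0 → slot 0
300: h=7 → slot 7
351: h=5, probe 5,6 → slot 6
Table: [392, ∅, ∅, ∅, ∅, 956, 351, 300, 456, 115, 621]

6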